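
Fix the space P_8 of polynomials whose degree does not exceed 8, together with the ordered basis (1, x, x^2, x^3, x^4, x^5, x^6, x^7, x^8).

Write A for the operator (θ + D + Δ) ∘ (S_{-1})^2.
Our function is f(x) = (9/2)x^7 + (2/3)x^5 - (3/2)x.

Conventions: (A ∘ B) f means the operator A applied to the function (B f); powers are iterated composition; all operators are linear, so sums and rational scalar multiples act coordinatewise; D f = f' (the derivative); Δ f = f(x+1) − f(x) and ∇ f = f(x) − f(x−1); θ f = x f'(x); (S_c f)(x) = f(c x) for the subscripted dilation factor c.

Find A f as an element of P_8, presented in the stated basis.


the image equals g(x) = (63/2)x^7 + 63x^6 + (587/6)x^5 + (985/6)x^4 + (985/6)x^3 + (607/6)x^2 + (100/3)x + 13/6

S_{-1} f = -(9/2)x^7 - (2/3)x^5 + (3/2)x
S_{-1} S_{-1} f = (9/2)x^7 + (2/3)x^5 - (3/2)x
θ (S_{-1})^2 f = (63/2)x^7 + (10/3)x^5 - (3/2)x
D (S_{-1})^2 f = (63/2)x^6 + (10/3)x^4 - 3/2
Δ (S_{-1})^2 f = (63/2)x^6 + (189/2)x^5 + (965/6)x^4 + (985/6)x^3 + (607/6)x^2 + (209/6)x + 11/3
(θ + D + Δ) (S_{-1})^2 f = (63/2)x^7 + 63x^6 + (587/6)x^5 + (985/6)x^4 + (985/6)x^3 + (607/6)x^2 + (100/3)x + 13/6


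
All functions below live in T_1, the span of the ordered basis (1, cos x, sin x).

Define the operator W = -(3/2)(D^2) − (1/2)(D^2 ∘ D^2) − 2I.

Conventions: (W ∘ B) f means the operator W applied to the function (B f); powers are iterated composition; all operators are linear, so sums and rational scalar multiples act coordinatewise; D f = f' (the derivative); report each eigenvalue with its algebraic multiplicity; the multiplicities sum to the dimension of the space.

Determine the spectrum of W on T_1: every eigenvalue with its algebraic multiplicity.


image of 1: -2
image of cos x: -cos x
image of sin x: -sin x
the matrix is diagonal; its diagonal is (-2, -1, -1)
for a triangular matrix the eigenvalues are the diagonal entries, with algebraic multiplicity their repetition count

λ = -2 (multiplicity 1), λ = -1 (multiplicity 2)


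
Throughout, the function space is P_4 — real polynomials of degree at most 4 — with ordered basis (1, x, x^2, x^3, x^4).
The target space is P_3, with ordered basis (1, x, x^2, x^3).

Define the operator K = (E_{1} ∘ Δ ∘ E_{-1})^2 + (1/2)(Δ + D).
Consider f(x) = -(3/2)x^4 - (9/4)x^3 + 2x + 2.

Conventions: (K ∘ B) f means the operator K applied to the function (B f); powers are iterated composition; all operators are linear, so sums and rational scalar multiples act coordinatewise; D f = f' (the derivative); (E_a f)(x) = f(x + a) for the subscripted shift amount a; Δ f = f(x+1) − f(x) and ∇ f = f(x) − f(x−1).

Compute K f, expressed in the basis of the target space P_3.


g(x) = -6x^3 - (117/4)x^2 - (447/8)x - 275/8

E_{-1} f = -(3/2)x^4 + (15/4)x^3 - (9/4)x^2 + (5/4)x + 3/4
Δ E_{-1} f = -6x^3 + (9/4)x^2 + (3/4)x + 5/4
E_{1} Δ E_{-1} f = -6x^3 - (63/4)x^2 - (51/4)x - 7/4
E_{-1} (E_{1} ∘ Δ ∘ E_{-1}) f = -6x^3 + (9/4)x^2 + (3/4)x + 5/4
Δ E_{-1} (E_{1} ∘ Δ ∘ E_{-1}) f = -18x^2 - (27/2)x - 3
E_{1} Δ E_{-1} (E_{1} ∘ Δ ∘ E_{-1}) f = -18x^2 - (99/2)x - 69/2
Δ f = -6x^3 - (63/4)x^2 - (51/4)x - 7/4
D f = -6x^3 - (27/4)x^2 + 2
(Δ + D) f = -12x^3 - (45/2)x^2 - (51/4)x + 1/4
((1/2)(Δ + D)) f = -6x^3 - (45/4)x^2 - (51/8)x + 1/8
((E_{1} ∘ Δ ∘ E_{-1})^2 + (1/2)(Δ + D)) f = -6x^3 - (117/4)x^2 - (447/8)x - 275/8


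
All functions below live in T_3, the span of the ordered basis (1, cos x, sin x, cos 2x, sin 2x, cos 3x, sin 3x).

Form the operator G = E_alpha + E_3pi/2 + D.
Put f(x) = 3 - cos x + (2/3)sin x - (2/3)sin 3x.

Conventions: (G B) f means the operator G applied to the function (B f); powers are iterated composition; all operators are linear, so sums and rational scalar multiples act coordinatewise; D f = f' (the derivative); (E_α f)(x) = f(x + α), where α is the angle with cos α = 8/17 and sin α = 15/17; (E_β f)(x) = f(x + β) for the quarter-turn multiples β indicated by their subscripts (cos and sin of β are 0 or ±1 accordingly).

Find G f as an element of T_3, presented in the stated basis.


the image equals g(x) = 6 + (2/17)cos x + (61/51)sin x - (38314/14739)cos 3x + (9776/14739)sin 3x

E_alpha f = 3 + (2/17)cos x + (61/51)sin x + (330/4913)cos 3x + (9776/14739)sin 3x
E_3pi/2 f = 3 - (2/3)cos x - sin x - (2/3)cos 3x
D f = (2/3)cos x + sin x - 2cos 3x
(E_alpha + E_3pi/2 + D) f = 6 + (2/17)cos x + (61/51)sin x - (38314/14739)cos 3x + (9776/14739)sin 3x


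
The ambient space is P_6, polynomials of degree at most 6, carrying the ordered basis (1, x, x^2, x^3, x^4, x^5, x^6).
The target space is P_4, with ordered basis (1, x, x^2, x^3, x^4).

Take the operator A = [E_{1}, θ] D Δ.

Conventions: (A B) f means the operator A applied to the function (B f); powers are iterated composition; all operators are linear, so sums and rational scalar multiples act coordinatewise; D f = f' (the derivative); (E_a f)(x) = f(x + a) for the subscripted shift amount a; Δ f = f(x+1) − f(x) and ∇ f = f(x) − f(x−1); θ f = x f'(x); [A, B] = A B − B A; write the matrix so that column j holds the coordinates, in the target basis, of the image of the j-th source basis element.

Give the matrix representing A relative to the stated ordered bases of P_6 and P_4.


the matrix is [[0, 0, 0, 6, 36, 140, 450]; [0, 0, 0, 0, 24, 180, 840]; [0, 0, 0, 0, 0, 60, 540]; [0, 0, 0, 0, 0, 0, 120]; [0, 0, 0, 0, 0, 0, 0]] (rows listed top to bottom)

image of 1: 0
image of x: 0
image of x^2: 0
image of x^3: 6
image of x^4: 24x + 36
image of x^5: 60x^2 + 180x + 140
image of x^6: 120x^3 + 540x^2 + 840x + 450
each image's coordinates form column j of the matrix


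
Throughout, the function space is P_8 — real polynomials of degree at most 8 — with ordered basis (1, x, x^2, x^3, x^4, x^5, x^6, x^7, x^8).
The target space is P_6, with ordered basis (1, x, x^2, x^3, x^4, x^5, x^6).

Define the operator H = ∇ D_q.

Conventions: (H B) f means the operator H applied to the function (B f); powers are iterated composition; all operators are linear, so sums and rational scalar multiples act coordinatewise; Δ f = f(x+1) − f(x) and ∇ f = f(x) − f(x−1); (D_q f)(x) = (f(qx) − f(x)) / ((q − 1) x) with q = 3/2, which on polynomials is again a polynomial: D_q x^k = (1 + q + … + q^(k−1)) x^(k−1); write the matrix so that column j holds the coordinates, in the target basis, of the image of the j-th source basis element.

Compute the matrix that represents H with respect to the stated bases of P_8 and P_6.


the matrix is [[0, 0, 5/2, -19/4, 65/8, -211/16, 665/32, -2059/64, 6305/128]; [0, 0, 0, 19/2, -195/8, 211/4, -3325/32, 6177/32, -44135/128]; [0, 0, 0, 0, 195/8, -633/8, 3325/16, -30885/64, 132405/128]; [0, 0, 0, 0, 0, 211/4, -3325/16, 10295/16, -220675/128]; [0, 0, 0, 0, 0, 0, 3325/32, -30885/64, 220675/128]; [0, 0, 0, 0, 0, 0, 0, 6177/32, -132405/128]; [0, 0, 0, 0, 0, 0, 0, 0, 44135/128]] (rows listed top to bottom)

image of 1: 0
image of x: 0
image of x^2: 5/2
image of x^3: (19/2)x - 19/4
image of x^4: (195/8)x^2 - (195/8)x + 65/8
image of x^5: (211/4)x^3 - (633/8)x^2 + (211/4)x - 211/16
image of x^6: (3325/32)x^4 - (3325/16)x^3 + (3325/16)x^2 - (3325/32)x + 665/32
image of x^7: (6177/32)x^5 - (30885/64)x^4 + (10295/16)x^3 - (30885/64)x^2 + (6177/32)x - 2059/64
image of x^8: (44135/128)x^6 - (132405/128)x^5 + (220675/128)x^4 - (220675/128)x^3 + (132405/128)x^2 - (44135/128)x + 6305/128
each image's coordinates form column j of the matrix


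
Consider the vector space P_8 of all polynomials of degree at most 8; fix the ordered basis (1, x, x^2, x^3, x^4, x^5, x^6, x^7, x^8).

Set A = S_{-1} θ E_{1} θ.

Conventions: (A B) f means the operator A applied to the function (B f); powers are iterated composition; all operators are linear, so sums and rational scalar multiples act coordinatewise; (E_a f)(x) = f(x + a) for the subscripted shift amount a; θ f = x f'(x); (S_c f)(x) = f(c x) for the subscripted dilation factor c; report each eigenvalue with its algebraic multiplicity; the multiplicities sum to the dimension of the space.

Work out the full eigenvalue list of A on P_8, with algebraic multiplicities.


image of 1: 0
image of x: -x
image of x^2: 4x^2 - 4x
image of x^3: -9x^3 + 18x^2 - 9x
image of x^4: 16x^4 - 48x^3 + 48x^2 - 16x
image of x^5: -25x^5 + 100x^4 - 150x^3 + 100x^2 - 25x
image of x^6: 36x^6 - 180x^5 + 360x^4 - 360x^3 + 180x^2 - 36x
image of x^7: -49x^7 + 294x^6 - 735x^5 + 980x^4 - 735x^3 + 294x^2 - 49x
image of x^8: 64x^8 - 448x^7 + 1344x^6 - 2240x^5 + 2240x^4 - 1344x^3 + 448x^2 - 64x
the matrix is upper triangular; its diagonal is (0, -1, 4, -9, 16, -25, 36, -49, 64)
for a triangular matrix the eigenvalues are the diagonal entries, with algebraic multiplicity their repetition count

λ = -49 (multiplicity 1), λ = -25 (multiplicity 1), λ = -9 (multiplicity 1), λ = -1 (multiplicity 1), λ = 0 (multiplicity 1), λ = 4 (multiplicity 1), λ = 16 (multiplicity 1), λ = 36 (multiplicity 1), λ = 64 (multiplicity 1)


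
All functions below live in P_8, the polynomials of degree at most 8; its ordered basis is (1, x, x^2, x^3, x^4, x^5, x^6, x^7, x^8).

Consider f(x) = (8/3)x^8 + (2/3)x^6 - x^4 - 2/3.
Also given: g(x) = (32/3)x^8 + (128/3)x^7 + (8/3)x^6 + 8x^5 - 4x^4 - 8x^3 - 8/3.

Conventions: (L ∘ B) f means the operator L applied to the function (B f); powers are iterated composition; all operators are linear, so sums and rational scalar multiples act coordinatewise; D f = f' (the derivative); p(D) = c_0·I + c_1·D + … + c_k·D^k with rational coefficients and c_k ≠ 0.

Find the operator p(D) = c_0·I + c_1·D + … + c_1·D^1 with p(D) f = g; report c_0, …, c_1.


c_0 = 4, c_1 = 2

D^0 f = (8/3)x^8 + (2/3)x^6 - x^4 - 2/3
D^1 f = (64/3)x^7 + 4x^5 - 4x^3
matching coefficients of g against c_0 f + c_1 Df + … from the top degree down determines the c_i
solution: c_0 = 4, c_1 = 2


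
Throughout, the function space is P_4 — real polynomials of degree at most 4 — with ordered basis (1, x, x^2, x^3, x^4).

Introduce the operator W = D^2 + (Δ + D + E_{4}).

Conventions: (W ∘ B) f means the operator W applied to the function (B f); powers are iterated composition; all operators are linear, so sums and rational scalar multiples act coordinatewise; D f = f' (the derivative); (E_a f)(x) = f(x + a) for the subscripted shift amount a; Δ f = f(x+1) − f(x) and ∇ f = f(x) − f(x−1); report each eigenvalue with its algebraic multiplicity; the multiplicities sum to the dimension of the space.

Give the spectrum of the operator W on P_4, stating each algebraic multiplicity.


λ = 1 (multiplicity 5)

image of 1: 1
image of x: x + 6
image of x^2: x^2 + 12x + 19
image of x^3: x^3 + 18x^2 + 57x + 65
image of x^4: x^4 + 24x^3 + 114x^2 + 260x + 257
the matrix is upper triangular; its diagonal is (1, 1, 1, 1, 1)
for a triangular matrix the eigenvalues are the diagonal entries, with algebraic multiplicity their repetition count


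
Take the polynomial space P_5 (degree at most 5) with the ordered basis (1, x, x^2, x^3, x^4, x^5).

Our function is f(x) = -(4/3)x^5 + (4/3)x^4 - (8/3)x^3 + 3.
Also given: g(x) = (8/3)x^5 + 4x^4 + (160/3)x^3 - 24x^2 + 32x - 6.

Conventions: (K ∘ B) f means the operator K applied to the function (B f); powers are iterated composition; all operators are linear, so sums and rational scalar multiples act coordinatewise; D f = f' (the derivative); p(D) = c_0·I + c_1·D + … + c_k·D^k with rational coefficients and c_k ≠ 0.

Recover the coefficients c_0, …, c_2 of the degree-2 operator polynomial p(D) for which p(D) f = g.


p(D) = -2·I − D − 2·D^2, i.e. c_0 = -2, c_1 = -1, c_2 = -2

D^0 f = -(4/3)x^5 + (4/3)x^4 - (8/3)x^3 + 3
D^1 f = -(20/3)x^4 + (16/3)x^3 - 8x^2
D^2 f = -(80/3)x^3 + 16x^2 - 16x
matching coefficients of g against c_0 f + c_1 Df + … from the top degree down determines the c_i
solution: c_0 = -2, c_1 = -1, c_2 = -2


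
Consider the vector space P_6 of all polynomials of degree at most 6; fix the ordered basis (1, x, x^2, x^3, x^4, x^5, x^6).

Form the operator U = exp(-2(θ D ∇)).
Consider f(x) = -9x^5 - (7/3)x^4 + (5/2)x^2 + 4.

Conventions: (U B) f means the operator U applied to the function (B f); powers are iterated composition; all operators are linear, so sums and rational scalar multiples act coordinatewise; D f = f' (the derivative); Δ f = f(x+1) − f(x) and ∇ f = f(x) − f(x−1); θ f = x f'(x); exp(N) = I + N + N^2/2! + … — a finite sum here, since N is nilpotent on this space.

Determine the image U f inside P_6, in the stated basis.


the image equals g(x) = -9x^5 - (7/3)x^4 + 1080x^3 - (1931/2)x^2 - 6176x + 4

order-1 term: 1080x^3 - 968x^2 + 304x
order-2 term: -6480x
the series for exp(-2(θ D ∇)) f terminates at order 2
exp(-2(θ D ∇)) f = -9x^5 - (7/3)x^4 + 1080x^3 - (1931/2)x^2 - 6176x + 4


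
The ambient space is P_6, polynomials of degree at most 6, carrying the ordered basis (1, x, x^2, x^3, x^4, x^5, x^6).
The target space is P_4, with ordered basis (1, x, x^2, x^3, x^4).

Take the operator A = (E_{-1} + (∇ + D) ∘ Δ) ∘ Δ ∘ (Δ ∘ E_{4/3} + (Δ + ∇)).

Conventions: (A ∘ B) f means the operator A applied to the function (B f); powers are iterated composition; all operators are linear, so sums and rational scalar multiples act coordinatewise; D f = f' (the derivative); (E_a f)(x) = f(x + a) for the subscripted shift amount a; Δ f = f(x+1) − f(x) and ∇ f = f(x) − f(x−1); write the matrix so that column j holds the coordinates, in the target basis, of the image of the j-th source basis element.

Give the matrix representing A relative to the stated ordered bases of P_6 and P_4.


the matrix is [[0, 0, 6, 2, 550/3, 27290/27, 187762/27]; [0, 0, 0, 18, 8, 2750/3, 54580/9]; [0, 0, 0, 0, 36, 20, 2750]; [0, 0, 0, 0, 0, 60, 40]; [0, 0, 0, 0, 0, 0, 90]] (rows listed top to bottom)

image of 1: 0
image of x: 0
image of x^2: 6
image of x^3: 18x + 2
image of x^4: 36x^2 + 8x + 550/3
image of x^5: 60x^3 + 20x^2 + (2750/3)x + 27290/27
image of x^6: 90x^4 + 40x^3 + 2750x^2 + (54580/9)x + 187762/27
each image's coordinates form column j of the matrix


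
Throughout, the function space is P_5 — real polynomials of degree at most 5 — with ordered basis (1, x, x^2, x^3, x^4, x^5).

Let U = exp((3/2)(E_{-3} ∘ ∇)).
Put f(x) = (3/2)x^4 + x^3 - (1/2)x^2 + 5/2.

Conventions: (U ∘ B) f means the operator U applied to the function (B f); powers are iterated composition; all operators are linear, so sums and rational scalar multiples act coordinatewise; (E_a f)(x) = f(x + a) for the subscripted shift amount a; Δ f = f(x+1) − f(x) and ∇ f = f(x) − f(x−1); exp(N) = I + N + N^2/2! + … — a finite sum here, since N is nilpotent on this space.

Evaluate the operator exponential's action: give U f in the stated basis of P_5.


the result is g(x) = (3/2)x^4 + 10x^3 - (281/4)x^2 + (87/2)x + 13283/32

order-1 term: 9x^3 - 90x^2 + 300x - 333
order-2 term: (81/4)x^2 - (1107/4)x + 3789/4
order-3 term: (81/4)x - 837/4
order-4 term: 243/32
the series for exp((3/2)(E_{-3} ∘ ∇)) f terminates at order 4
exp((3/2)(E_{-3} ∘ ∇)) f = (3/2)x^4 + 10x^3 - (281/4)x^2 + (87/2)x + 13283/32


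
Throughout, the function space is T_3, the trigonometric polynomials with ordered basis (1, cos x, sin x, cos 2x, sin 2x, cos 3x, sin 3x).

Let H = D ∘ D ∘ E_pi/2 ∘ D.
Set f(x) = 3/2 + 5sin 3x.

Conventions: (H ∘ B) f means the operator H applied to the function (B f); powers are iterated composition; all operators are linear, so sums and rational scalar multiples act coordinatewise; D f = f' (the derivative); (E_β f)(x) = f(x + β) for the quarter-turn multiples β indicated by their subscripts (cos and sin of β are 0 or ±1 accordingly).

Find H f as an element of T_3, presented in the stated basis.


g(x) = -135sin 3x

D f = 15cos 3x
E_pi/2 D f = 15sin 3x
D E_pi/2 D f = 45cos 3x
D D E_pi/2 D f = -135sin 3x


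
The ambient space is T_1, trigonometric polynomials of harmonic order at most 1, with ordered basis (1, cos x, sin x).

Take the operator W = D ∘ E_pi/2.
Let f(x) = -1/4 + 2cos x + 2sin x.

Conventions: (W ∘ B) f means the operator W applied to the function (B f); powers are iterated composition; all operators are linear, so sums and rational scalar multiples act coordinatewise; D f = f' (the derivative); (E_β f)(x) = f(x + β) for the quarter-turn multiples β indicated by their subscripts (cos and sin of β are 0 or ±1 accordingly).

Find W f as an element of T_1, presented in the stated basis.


g(x) = -2cos x - 2sin x

E_pi/2 f = -1/4 + 2cos x - 2sin x
D E_pi/2 f = -2cos x - 2sin x


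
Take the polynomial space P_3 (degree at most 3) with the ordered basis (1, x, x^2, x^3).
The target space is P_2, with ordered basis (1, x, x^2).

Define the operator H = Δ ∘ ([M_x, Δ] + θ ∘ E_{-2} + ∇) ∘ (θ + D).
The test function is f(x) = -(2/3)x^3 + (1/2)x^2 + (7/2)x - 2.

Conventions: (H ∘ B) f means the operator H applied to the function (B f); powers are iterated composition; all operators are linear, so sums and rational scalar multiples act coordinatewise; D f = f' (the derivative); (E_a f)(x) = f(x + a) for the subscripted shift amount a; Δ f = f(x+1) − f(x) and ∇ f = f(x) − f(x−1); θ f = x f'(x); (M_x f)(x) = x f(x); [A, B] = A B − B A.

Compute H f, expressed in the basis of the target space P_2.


g(x) = -12x^2 + 34x + 11

θ f = -2x^3 + x^2 + (7/2)x
D f = -2x^2 + x + 7/2
(θ + D) f = -2x^3 - x^2 + (9/2)x + 7/2
Δ (θ + D) f = -6x^2 - 8x + 3/2
M_x Δ (θ + D) f = -6x^3 - 8x^2 + (3/2)x
M_x (θ + D) f = -2x^4 - x^3 + (9/2)x^2 + (7/2)x
Δ M_x (θ + D) f = -8x^3 - 15x^2 - 2x + 5
[M_x, Δ] (θ + D) f = 2x^3 + 7x^2 + (7/2)x - 5
E_{-2} (θ + D) f = -2x^3 + 11x^2 - (31/2)x + 13/2
θ E_{-2} (θ + D) f = -6x^3 + 22x^2 - (31/2)x
∇ (θ + D) f = -6x^2 + 4x + 7/2
([M_x, Δ] + θ ∘ E_{-2} + ∇) (θ + D) f = -4x^3 + 23x^2 - 8x - 3/2
Δ ([M_x, Δ] + θ ∘ E_{-2} + ∇) (θ + D) f = -12x^2 + 34x + 11


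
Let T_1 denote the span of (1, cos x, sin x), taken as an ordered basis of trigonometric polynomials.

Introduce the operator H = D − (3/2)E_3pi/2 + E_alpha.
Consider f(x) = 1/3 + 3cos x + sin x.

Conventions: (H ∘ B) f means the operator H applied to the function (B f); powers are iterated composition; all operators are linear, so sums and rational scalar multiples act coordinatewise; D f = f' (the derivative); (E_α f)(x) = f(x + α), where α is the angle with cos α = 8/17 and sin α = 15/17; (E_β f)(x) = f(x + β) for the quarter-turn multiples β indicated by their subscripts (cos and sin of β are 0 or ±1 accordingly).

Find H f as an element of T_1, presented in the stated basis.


the image equals g(x) = -1/6 + (163/34)cos x - (329/34)sin x

D f = cos x - 3sin x
E_3pi/2 f = 1/3 - cos x + 3sin x
(-(3/2)E_3pi/2) f = -1/2 + (3/2)cos x - (9/2)sin x
E_alpha f = 1/3 + (39/17)cos x - (37/17)sin x
(D − (3/2)E_3pi/2 + E_alpha) f = -1/6 + (163/34)cos x - (329/34)sin x


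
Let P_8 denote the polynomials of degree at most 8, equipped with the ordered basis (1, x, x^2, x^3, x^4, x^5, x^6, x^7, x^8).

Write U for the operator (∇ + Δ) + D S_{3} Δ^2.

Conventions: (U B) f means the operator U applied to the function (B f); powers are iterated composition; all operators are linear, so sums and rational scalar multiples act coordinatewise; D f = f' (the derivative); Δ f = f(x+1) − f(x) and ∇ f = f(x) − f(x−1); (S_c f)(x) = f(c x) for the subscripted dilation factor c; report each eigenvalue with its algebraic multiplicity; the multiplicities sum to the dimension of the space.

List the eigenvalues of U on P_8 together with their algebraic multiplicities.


λ = 0 (multiplicity 9)

image of 1: 0
image of x: 2
image of x^2: 4x
image of x^3: 6x^2 + 20
image of x^4: 8x^3 + 224x + 72
image of x^5: 10x^4 + 1640x^2 + 1080x + 212
image of x^6: 12x^5 + 9760x^3 + 9720x^2 + 3792x + 540
image of x^7: 14x^6 + 51100x^4 + 68040x^3 + 39732x^2 + 11340x + 1304
image of x^8: 16x^7 + 245056x^5 + 408240x^4 + 317632x^3 + 136080x^2 + 31264x + 3024
the matrix is upper triangular; its diagonal is (0, 0, 0, 0, 0, 0, 0, 0, 0)
for a triangular matrix the eigenvalues are the diagonal entries, with algebraic multiplicity their repetition count


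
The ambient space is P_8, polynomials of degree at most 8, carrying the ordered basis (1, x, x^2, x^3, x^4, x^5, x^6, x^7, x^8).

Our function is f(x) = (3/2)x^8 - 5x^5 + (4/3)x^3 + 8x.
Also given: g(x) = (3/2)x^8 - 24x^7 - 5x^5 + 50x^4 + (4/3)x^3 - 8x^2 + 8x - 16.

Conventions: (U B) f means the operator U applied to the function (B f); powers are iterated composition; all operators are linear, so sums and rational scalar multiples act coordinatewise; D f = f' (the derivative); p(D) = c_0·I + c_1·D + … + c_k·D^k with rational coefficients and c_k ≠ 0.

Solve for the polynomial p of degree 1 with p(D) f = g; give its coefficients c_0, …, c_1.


D^0 f = (3/2)x^8 - 5x^5 + (4/3)x^3 + 8x
D^1 f = 12x^7 - 25x^4 + 4x^2 + 8
matching coefficients of g against c_0 f + c_1 Df + … from the top degree down determines the c_i
solution: c_0 = 1, c_1 = -2

p(D) = I − 2·D, i.e. c_0 = 1, c_1 = -2


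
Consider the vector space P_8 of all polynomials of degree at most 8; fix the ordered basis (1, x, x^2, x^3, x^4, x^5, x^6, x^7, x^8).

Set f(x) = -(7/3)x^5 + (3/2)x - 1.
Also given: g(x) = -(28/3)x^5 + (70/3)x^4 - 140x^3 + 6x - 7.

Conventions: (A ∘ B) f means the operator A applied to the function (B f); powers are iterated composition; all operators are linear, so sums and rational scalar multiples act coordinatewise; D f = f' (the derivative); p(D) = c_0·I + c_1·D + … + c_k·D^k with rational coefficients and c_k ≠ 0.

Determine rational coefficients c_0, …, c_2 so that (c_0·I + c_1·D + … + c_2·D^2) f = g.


D^0 f = -(7/3)x^5 + (3/2)x - 1
D^1 f = -(35/3)x^4 + 3/2
D^2 f = -(140/3)x^3
matching coefficients of g against c_0 f + c_1 Df + … from the top degree down determines the c_i
solution: c_0 = 4, c_1 = -2, c_2 = 3

c_0 = 4, c_1 = -2, c_2 = 3


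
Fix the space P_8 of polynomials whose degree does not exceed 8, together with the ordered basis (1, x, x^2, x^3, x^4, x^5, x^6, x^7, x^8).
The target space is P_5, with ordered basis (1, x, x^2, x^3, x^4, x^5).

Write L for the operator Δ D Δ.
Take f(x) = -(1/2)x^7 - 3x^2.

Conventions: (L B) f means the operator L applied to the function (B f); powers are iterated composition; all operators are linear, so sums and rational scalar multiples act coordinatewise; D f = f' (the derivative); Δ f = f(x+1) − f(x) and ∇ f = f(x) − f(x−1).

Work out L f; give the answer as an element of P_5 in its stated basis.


g(x) = -105x^4 - 420x^3 - 735x^2 - 630x - 217

Δ f = -(7/2)x^6 - (21/2)x^5 - (35/2)x^4 - (35/2)x^3 - (21/2)x^2 - (19/2)x - 7/2
D Δ f = -21x^5 - (105/2)x^4 - 70x^3 - (105/2)x^2 - 21x - 19/2
Δ D Δ f = -105x^4 - 420x^3 - 735x^2 - 630x - 217


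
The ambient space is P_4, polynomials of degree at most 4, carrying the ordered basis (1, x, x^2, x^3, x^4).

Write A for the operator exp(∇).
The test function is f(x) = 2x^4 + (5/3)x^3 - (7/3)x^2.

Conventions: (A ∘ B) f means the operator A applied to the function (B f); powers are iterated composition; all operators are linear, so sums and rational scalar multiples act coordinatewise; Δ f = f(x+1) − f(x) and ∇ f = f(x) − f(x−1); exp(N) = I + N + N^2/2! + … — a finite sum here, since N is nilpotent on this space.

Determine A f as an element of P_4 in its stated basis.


the image equals g(x) = 2x^4 + (29/3)x^3 + (8/3)x^2 - (38/3)x + 1/3

order-1 term: 8x^3 - 7x^2 - (5/3)x + 2
order-2 term: 12x^2 - 19x + 20/3
order-3 term: 8x - 31/3
order-4 term: 2
the series for exp(∇) f terminates at order 4
exp(∇) f = 2x^4 + (29/3)x^3 + (8/3)x^2 - (38/3)x + 1/3


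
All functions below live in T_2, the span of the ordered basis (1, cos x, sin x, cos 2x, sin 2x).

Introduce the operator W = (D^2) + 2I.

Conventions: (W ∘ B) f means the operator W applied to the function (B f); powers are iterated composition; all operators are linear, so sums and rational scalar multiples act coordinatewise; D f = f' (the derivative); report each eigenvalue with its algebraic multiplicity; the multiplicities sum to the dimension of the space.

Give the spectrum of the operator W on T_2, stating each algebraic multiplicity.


λ = -2 (multiplicity 2), λ = 1 (multiplicity 2), λ = 2 (multiplicity 1)

image of 1: 2
image of cos x: cos x
image of sin x: sin x
image of cos 2x: -2cos 2x
image of sin 2x: -2sin 2x
the matrix is diagonal; its diagonal is (2, 1, 1, -2, -2)
for a triangular matrix the eigenvalues are the diagonal entries, with algebraic multiplicity their repetition count


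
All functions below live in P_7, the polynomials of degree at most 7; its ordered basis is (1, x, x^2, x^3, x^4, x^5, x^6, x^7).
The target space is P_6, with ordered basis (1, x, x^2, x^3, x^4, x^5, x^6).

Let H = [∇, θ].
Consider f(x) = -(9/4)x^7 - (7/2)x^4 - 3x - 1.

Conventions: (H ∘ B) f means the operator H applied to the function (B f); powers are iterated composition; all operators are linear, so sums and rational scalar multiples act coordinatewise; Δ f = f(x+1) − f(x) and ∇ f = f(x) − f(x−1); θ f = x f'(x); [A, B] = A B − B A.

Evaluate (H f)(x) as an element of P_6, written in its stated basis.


g(x) = -(63/4)x^6 + (189/2)x^5 - (945/4)x^4 + 301x^3 - (777/4)x^2 + (105/2)x - 19/4

θ f = -(63/4)x^7 - 14x^4 - 3x
∇ θ f = -(441/4)x^6 + (1323/4)x^5 - (2205/4)x^4 + (1981/4)x^3 - (987/4)x^2 + (217/4)x - 19/4
∇ f = -(63/4)x^6 + (189/4)x^5 - (315/4)x^4 + (259/4)x^3 - (105/4)x^2 + (7/4)x - 7/4
θ ∇ f = -(189/2)x^6 + (945/4)x^5 - 315x^4 + (777/4)x^3 - (105/2)x^2 + (7/4)x
[∇, θ] f = -(63/4)x^6 + (189/2)x^5 - (945/4)x^4 + 301x^3 - (777/4)x^2 + (105/2)x - 19/4


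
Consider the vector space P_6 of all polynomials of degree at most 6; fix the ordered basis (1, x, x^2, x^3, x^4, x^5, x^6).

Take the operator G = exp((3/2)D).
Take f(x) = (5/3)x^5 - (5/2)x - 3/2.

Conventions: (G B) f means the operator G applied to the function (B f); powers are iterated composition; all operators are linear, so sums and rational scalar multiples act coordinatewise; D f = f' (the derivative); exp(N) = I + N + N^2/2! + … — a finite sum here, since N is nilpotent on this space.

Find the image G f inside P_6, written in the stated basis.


the image equals g(x) = (5/3)x^5 + (25/2)x^4 + (75/2)x^3 + (225/4)x^2 + (635/16)x + 237/32

order-1 term: (25/2)x^4 - 15/4
order-2 term: (75/2)x^3
order-3 term: (225/4)x^2
order-4 term: (675/16)x
order-5 term: 405/32
the series for exp((3/2)D) f terminates at order 5
exp((3/2)D) f = (5/3)x^5 + (25/2)x^4 + (75/2)x^3 + (225/4)x^2 + (635/16)x + 237/32


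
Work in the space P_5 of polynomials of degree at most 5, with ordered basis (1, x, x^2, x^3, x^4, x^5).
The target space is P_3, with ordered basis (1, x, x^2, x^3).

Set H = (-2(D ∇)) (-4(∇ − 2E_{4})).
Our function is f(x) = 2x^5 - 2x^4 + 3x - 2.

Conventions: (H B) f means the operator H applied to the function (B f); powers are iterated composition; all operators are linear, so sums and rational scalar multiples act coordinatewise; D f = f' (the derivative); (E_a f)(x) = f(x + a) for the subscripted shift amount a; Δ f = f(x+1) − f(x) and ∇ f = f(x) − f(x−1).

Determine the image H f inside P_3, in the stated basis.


the image equals g(x) = -640x^3 - 5376x^2 - 23296x - 21760

∇ f = 10x^4 - 28x^3 + 32x^2 - 18x + 7
E_{4} f = 2x^5 + 38x^4 + 288x^3 + 1088x^2 + 2051x + 1546
(-2E_{4}) f = -4x^5 - 76x^4 - 576x^3 - 2176x^2 - 4102x - 3092
(∇ − 2E_{4}) f = -4x^5 - 66x^4 - 604x^3 - 2144x^2 - 4120x - 3085
(-4(∇ − 2E_{4})) f = 16x^5 + 264x^4 + 2416x^3 + 8576x^2 + 16480x + 12340
∇ (-4(∇ − 2E_{4})) f = 80x^4 + 896x^3 + 5824x^2 + 10880x + 10072
D ∇ (-4(∇ − 2E_{4})) f = 320x^3 + 2688x^2 + 11648x + 10880
(-2(D ∇)) (-4(∇ − 2E_{4})) f = -640x^3 - 5376x^2 - 23296x - 21760


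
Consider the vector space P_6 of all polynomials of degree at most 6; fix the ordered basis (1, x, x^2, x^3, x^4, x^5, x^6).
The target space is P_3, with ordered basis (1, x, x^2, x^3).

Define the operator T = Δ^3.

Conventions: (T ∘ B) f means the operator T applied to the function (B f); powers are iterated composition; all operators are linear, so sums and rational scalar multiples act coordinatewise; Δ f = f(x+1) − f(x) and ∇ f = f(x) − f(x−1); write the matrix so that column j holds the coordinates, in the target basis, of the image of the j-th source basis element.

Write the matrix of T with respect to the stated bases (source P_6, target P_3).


the matrix is [[0, 0, 0, 6, 36, 150, 540]; [0, 0, 0, 0, 24, 180, 900]; [0, 0, 0, 0, 0, 60, 540]; [0, 0, 0, 0, 0, 0, 120]] (rows listed top to bottom)

image of 1: 0
image of x: 0
image of x^2: 0
image of x^3: 6
image of x^4: 24x + 36
image of x^5: 60x^2 + 180x + 150
image of x^6: 120x^3 + 540x^2 + 900x + 540
each image's coordinates form column j of the matrix


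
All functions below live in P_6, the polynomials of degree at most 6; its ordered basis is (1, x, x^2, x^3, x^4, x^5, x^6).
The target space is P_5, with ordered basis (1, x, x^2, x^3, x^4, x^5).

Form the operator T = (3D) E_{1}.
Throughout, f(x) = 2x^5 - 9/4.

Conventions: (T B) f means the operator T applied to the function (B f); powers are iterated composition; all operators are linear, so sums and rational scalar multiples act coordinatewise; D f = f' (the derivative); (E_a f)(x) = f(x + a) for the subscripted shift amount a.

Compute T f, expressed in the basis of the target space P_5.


the image equals g(x) = 30x^4 + 120x^3 + 180x^2 + 120x + 30

E_{1} f = 2x^5 + 10x^4 + 20x^3 + 20x^2 + 10x - 1/4
D E_{1} f = 10x^4 + 40x^3 + 60x^2 + 40x + 10
(3D) E_{1} f = 30x^4 + 120x^3 + 180x^2 + 120x + 30


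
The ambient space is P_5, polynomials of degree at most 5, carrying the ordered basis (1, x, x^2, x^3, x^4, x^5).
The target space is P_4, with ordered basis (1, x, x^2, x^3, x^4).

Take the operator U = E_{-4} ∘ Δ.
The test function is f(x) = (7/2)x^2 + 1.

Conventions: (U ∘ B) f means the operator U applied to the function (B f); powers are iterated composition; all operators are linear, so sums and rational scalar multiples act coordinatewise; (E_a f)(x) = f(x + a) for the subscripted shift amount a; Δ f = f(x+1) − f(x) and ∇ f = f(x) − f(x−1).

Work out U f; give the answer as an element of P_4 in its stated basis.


Δ f = 7x + 7/2
E_{-4} Δ f = 7x - 49/2

g(x) = 7x - 49/2


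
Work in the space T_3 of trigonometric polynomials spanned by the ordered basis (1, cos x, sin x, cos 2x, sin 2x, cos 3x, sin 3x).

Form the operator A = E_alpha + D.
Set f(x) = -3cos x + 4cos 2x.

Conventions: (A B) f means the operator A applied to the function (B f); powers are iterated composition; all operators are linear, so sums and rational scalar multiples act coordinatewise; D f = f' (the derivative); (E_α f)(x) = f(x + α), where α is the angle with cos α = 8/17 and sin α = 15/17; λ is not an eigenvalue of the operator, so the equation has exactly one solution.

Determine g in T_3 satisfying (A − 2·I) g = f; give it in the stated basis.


write g with unknown coordinates in the stated basis and equate coefficients in (A − 2·I) g = f
solving from the highest basis element down gives g = (39/50)cos x - (24/25)sin x - (2956/4205)cos 2x + (3272/4205)sin 2x
check: A g = -(36/25)cos x - (48/25)sin x + (10908/4205)cos 2x + (6544/4205)sin 2x
so A g − 2·g = -3cos x + 4cos 2x = f ✓

g(x) = (39/50)cos x - (24/25)sin x - (2956/4205)cos 2x + (3272/4205)sin 2x


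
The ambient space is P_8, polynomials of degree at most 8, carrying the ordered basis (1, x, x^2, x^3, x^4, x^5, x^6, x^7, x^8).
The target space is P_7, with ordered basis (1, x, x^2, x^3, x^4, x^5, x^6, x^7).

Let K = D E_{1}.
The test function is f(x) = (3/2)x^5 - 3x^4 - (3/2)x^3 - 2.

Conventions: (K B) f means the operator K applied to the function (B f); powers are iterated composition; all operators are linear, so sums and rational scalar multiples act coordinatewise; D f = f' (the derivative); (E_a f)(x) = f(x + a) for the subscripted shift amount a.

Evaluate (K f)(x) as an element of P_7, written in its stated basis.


the result is g(x) = (15/2)x^4 + 18x^3 + (9/2)x^2 - 15x - 9

E_{1} f = (3/2)x^5 + (9/2)x^4 + (3/2)x^3 - (15/2)x^2 - 9x - 5
D E_{1} f = (15/2)x^4 + 18x^3 + (9/2)x^2 - 15x - 9


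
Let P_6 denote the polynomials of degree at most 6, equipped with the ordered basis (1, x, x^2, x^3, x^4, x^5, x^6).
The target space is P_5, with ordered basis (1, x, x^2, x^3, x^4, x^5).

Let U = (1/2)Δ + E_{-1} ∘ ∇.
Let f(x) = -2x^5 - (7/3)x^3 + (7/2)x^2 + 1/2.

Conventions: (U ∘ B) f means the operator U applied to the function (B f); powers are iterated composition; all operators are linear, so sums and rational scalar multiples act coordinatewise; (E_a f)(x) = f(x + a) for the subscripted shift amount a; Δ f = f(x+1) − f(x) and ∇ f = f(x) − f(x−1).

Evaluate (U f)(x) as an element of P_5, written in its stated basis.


Δ f = -10x^4 - 20x^3 - 27x^2 - 10x - 5/6
((1/2)Δ) f = -5x^4 - 10x^3 - (27/2)x^2 - 5x - 5/12
∇ f = -10x^4 + 20x^3 - 27x^2 + 24x - 47/6
E_{-1} ∇ f = -10x^4 + 60x^3 - 147x^2 + 178x - 533/6
((1/2)Δ + E_{-1} ∘ ∇) f = -15x^4 + 50x^3 - (321/2)x^2 + 173x - 357/4

the result is g(x) = -15x^4 + 50x^3 - (321/2)x^2 + 173x - 357/4


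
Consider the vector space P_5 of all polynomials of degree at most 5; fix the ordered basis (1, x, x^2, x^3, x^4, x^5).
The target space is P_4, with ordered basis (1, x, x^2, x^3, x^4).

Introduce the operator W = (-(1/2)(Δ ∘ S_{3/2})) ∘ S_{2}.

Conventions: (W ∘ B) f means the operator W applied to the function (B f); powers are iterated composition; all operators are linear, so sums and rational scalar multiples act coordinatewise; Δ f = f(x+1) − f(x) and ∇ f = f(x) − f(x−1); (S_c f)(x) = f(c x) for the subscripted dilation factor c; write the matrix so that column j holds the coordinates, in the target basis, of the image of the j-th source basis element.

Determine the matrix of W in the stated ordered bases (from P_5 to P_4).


the matrix is [[0, -3/2, -9/2, -27/2, -81/2, -243/2]; [0, 0, -9, -81/2, -162, -1215/2]; [0, 0, 0, -81/2, -243, -1215]; [0, 0, 0, 0, -162, -1215]; [0, 0, 0, 0, 0, -1215/2]] (rows listed top to bottom)

image of 1: 0
image of x: -3/2
image of x^2: -9x - 9/2
image of x^3: -(81/2)x^2 - (81/2)x - 27/2
image of x^4: -162x^3 - 243x^2 - 162x - 81/2
image of x^5: -(1215/2)x^4 - 1215x^3 - 1215x^2 - (1215/2)x - 243/2
each image's coordinates form column j of the matrix


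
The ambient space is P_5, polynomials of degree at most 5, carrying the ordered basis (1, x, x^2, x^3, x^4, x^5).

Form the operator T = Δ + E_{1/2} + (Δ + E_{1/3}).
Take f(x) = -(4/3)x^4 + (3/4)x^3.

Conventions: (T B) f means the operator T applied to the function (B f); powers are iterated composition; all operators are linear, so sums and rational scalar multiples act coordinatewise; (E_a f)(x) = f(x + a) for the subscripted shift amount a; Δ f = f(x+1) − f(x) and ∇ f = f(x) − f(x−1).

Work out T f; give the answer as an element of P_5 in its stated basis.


Δ f = -(16/3)x^3 - (23/4)x^2 - (37/12)x - 7/12
E_{1/2} f = -(4/3)x^4 - (23/12)x^3 - (7/8)x^2 - (5/48)x + 1/96
Δ f = -(16/3)x^3 - (23/4)x^2 - (37/12)x - 7/12
E_{1/3} f = -(4/3)x^4 - (37/36)x^3 - (5/36)x^2 + (17/324)x + 11/972
(Δ + E_{1/3}) f = -(4/3)x^4 - (229/36)x^3 - (53/9)x^2 - (491/162)x - 139/243
(Δ + E_{1/2} + (Δ + E_{1/3})) f = -(8/3)x^4 - (245/18)x^3 - (901/72)x^2 - (8059/1296)x - 8903/7776

the image equals g(x) = -(8/3)x^4 - (245/18)x^3 - (901/72)x^2 - (8059/1296)x - 8903/7776


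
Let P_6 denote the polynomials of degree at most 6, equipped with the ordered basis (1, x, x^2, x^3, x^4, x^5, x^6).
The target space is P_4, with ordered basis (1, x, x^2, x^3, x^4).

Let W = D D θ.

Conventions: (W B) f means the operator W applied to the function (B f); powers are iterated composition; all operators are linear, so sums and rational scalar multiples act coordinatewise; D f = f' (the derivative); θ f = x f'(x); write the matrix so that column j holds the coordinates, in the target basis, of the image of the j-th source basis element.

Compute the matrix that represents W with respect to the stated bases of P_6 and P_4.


image of 1: 0
image of x: 0
image of x^2: 4
image of x^3: 18x
image of x^4: 48x^2
image of x^5: 100x^3
image of x^6: 180x^4
each image's coordinates form column j of the matrix

the matrix is [[0, 0, 4, 0, 0, 0, 0]; [0, 0, 0, 18, 0, 0, 0]; [0, 0, 0, 0, 48, 0, 0]; [0, 0, 0, 0, 0, 100, 0]; [0, 0, 0, 0, 0, 0, 180]] (rows listed top to bottom)


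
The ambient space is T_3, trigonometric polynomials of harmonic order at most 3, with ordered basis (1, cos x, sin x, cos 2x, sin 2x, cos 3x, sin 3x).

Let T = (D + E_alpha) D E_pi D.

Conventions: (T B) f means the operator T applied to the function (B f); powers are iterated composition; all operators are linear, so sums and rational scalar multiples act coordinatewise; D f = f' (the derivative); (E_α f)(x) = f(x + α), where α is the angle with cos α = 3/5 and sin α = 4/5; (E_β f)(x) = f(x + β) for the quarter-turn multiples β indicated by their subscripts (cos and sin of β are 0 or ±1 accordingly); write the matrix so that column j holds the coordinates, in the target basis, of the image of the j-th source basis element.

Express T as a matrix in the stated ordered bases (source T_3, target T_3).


image of 1: 0
image of cos x: (3/5)cos x - (9/5)sin x
image of sin x: (9/5)cos x + (3/5)sin x
image of cos 2x: (28/25)cos 2x + (296/25)sin 2x
image of sin 2x: -(296/25)cos 2x + (28/25)sin 2x
image of cos 3x: -(1053/125)cos 3x - (3771/125)sin 3x
image of sin 3x: (3771/125)cos 3x - (1053/125)sin 3x
each image's coordinates form column j of the matrix

the matrix is [[0, 0, 0, 0, 0, 0, 0]; [0, 3/5, 9/5, 0, 0, 0, 0]; [0, -9/5, 3/5, 0, 0, 0, 0]; [0, 0, 0, 28/25, -296/25, 0, 0]; [0, 0, 0, 296/25, 28/25, 0, 0]; [0, 0, 0, 0, 0, -1053/125, 3771/125]; [0, 0, 0, 0, 0, -3771/125, -1053/125]] (rows listed top to bottom)


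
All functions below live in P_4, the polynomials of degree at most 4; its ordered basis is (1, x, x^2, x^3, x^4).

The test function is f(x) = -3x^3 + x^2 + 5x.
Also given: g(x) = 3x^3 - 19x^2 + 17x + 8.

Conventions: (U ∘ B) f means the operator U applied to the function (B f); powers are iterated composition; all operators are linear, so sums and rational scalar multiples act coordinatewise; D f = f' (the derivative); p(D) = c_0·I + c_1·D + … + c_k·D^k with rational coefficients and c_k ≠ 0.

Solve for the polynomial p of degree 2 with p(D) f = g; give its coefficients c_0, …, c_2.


D^0 f = -3x^3 + x^2 + 5x
D^1 f = -9x^2 + 2x + 5
D^2 f = -18x + 2
matching coefficients of g against c_0 f + c_1 Df + … from the top degree down determines the c_i
solution: c_0 = -1, c_1 = 2, c_2 = -1

p(D) = -I + 2·D − D^2, i.e. c_0 = -1, c_1 = 2, c_2 = -1


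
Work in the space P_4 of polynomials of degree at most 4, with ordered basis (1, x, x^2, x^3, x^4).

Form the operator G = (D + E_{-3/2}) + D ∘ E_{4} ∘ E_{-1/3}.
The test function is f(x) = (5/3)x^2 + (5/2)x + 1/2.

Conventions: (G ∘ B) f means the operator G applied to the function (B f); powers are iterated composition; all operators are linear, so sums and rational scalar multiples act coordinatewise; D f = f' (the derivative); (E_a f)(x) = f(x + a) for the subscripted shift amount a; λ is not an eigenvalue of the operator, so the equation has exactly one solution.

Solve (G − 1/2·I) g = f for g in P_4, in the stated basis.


the result is g(x) = (10/3)x^2 - (5/3)x - 551/9

write g with unknown coordinates in the stated basis and equate coefficients in (G − 1/2·I) g = f
solving from the highest basis element down gives g = (10/3)x^2 - (5/3)x - 551/9
check: G g = (10/3)x^2 + (5/3)x - 271/9
so G g − 1/2·g = (5/3)x^2 + (5/2)x + 1/2 = f ✓


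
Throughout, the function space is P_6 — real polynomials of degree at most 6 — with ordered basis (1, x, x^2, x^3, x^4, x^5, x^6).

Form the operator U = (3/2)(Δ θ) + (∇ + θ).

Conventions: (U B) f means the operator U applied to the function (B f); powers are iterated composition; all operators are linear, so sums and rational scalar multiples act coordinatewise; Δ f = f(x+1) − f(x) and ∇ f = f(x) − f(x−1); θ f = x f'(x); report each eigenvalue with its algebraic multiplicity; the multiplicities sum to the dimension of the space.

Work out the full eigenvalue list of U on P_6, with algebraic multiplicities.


λ = 0 (multiplicity 1), λ = 1 (multiplicity 1), λ = 2 (multiplicity 1), λ = 3 (multiplicity 1), λ = 4 (multiplicity 1), λ = 5 (multiplicity 1), λ = 6 (multiplicity 1)

image of 1: 0
image of x: x + 5/2
image of x^2: 2x^2 + 8x + 2
image of x^3: 3x^3 + (33/2)x^2 + (21/2)x + 11/2
image of x^4: 4x^4 + 28x^3 + 30x^2 + 28x + 5
image of x^5: 5x^5 + (85/2)x^4 + 65x^3 + 85x^2 + (65/2)x + 17/2
image of x^6: 6x^6 + 60x^5 + 120x^4 + 200x^3 + 120x^2 + 60x + 8
the matrix is upper triangular; its diagonal is (0, 1, 2, 3, 4, 5, 6)
for a triangular matrix the eigenvalues are the diagonal entries, with algebraic multiplicity their repetition count
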